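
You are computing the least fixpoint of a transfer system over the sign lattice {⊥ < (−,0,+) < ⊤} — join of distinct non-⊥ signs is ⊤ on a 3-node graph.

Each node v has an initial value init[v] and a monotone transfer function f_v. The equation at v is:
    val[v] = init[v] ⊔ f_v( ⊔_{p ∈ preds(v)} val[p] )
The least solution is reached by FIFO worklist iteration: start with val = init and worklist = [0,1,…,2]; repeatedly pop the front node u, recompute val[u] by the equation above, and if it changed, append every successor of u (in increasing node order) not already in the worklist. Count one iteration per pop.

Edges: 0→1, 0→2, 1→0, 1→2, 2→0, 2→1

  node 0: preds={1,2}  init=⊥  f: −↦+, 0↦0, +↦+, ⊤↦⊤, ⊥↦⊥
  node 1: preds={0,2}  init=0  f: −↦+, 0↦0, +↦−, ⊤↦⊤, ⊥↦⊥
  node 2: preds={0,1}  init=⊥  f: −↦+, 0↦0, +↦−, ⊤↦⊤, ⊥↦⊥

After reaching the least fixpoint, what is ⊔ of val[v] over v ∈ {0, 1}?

Worklist (5 pops):
  #1 pop 0: in=0 → 0 (was ⊥); enqueue []
  #2 pop 1: in=0 → 0 (no change)
  #3 pop 2: in=0 → 0 (was ⊥); enqueue [0,1]
  #4 pop 0: in=0 → 0 (no change)
  #5 pop 1: in=0 → 0 (no change)

Fixpoint:
  val[0] = 0
  val[1] = 0
  val[2] = 0

0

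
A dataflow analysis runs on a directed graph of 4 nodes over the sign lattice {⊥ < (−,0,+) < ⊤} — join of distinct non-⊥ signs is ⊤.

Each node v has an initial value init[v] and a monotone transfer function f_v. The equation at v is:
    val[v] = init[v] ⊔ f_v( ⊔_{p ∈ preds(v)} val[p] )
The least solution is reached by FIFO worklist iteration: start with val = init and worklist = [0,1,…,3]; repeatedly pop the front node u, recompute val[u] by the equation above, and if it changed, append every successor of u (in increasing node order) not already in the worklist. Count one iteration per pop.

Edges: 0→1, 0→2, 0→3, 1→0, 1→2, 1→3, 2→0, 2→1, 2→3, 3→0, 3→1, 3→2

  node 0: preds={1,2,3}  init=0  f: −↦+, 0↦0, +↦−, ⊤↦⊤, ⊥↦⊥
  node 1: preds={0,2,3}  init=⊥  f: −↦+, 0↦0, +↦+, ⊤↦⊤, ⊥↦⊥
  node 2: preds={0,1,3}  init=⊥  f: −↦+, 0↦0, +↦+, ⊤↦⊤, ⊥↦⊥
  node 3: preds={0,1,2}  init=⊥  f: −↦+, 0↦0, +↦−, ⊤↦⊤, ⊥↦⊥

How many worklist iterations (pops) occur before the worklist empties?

Iteration log — 7 steps:
  step 1. node 0  ⊔preds=⊥  new=0  stable
  step 2. node 1  ⊔preds=0  new=0  old=⊥  +wl: 0
  step 3. node 2  ⊔preds=0  new=0  old=⊥  +wl: 1
  step 4. node 3  ⊔preds=0  new=0  old=⊥  +wl: 2
  step 5. node 0  ⊔preds=0  new=0  stable
  step 6. node 1  ⊔preds=0  new=0  stable
  step 7. node 2  ⊔preds=0  new=0  stable

Least fixpoint reached:
  node 0: 0
  node 1: 0
  node 2: 0
  node 3: 0

7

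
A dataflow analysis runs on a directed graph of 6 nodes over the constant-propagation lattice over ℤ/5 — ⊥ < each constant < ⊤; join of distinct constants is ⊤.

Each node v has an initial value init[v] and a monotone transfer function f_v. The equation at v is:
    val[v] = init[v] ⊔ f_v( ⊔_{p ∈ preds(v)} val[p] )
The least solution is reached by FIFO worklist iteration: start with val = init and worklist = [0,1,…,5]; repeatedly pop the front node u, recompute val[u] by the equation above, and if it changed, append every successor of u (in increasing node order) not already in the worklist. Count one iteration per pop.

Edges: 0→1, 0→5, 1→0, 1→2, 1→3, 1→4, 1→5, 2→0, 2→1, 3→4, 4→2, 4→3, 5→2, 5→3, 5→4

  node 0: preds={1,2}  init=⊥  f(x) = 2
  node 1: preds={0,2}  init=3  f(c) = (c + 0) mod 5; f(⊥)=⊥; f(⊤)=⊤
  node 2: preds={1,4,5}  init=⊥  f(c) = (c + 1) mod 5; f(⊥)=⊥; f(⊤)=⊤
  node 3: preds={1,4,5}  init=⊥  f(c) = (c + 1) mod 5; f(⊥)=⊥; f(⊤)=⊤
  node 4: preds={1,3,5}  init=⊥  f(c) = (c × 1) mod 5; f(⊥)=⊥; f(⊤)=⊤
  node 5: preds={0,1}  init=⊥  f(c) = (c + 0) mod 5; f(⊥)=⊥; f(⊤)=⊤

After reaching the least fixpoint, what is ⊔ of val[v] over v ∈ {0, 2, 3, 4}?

Iteration log — 11 steps:
  step 1. node 0  ⊔preds=3  new=2  old=⊥  +wl: 
  step 2. node 1  ⊔preds=2  new=⊤  old=3  +wl: 0
  step 3. node 2  ⊔preds=⊤  new=⊤  old=⊥  +wl: 1
  step 4. node 3  ⊔preds=⊤  new=⊤  old=⊥  +wl: 
  step 5. node 4  ⊔preds=⊤  new=⊤  old=⊥  +wl: 2,3
  step 6. node 5  ⊔preds=⊤  new=⊤  old=⊥  +wl: 4
  step 7. node 0  ⊔preds=⊤  new=2  stable
  step 8. node 1  ⊔preds=⊤  new=⊤  stable
  step 9. node 2  ⊔preds=⊤  new=⊤  stable
  step 10. node 3  ⊔preds=⊤  new=⊤  stable
  step 11. node 4  ⊔preds=⊤  new=⊤  stable

Least fixpoint reached:
  node 0: 2
  node 1: ⊤
  node 2: ⊤
  node 3: ⊤
  node 4: ⊤
  node 5: ⊤

⊤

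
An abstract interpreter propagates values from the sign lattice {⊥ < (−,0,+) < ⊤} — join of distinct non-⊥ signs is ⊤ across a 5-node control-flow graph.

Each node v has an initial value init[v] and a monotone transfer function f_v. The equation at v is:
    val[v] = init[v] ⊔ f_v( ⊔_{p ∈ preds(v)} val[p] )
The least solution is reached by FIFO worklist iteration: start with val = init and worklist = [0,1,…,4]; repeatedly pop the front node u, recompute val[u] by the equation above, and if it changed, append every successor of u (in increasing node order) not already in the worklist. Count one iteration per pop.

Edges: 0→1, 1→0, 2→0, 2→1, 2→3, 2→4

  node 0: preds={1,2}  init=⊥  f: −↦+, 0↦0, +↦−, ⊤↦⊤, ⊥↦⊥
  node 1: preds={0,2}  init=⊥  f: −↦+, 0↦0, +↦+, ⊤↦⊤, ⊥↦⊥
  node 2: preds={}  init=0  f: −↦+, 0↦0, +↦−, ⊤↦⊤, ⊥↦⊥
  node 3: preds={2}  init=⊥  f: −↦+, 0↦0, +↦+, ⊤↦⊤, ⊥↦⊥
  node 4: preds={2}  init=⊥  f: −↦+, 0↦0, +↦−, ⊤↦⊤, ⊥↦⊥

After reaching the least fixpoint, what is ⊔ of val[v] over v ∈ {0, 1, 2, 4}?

0

Worklist (6 pops):
  #1 pop 0: in=0 → 0 (was ⊥); enqueue []
  #2 pop 1: in=0 → 0 (was ⊥); enqueue [0]
  #3 pop 2: in=⊥ → 0 (no change)
  #4 pop 3: in=0 → 0 (was ⊥); enqueue []
  #5 pop 4: in=0 → 0 (was ⊥); enqueue []
  #6 pop 0: in=0 → 0 (no change)

Fixpoint:
  val[0] = 0
  val[1] = 0
  val[2] = 0
  val[3] = 0
  val[4] = 0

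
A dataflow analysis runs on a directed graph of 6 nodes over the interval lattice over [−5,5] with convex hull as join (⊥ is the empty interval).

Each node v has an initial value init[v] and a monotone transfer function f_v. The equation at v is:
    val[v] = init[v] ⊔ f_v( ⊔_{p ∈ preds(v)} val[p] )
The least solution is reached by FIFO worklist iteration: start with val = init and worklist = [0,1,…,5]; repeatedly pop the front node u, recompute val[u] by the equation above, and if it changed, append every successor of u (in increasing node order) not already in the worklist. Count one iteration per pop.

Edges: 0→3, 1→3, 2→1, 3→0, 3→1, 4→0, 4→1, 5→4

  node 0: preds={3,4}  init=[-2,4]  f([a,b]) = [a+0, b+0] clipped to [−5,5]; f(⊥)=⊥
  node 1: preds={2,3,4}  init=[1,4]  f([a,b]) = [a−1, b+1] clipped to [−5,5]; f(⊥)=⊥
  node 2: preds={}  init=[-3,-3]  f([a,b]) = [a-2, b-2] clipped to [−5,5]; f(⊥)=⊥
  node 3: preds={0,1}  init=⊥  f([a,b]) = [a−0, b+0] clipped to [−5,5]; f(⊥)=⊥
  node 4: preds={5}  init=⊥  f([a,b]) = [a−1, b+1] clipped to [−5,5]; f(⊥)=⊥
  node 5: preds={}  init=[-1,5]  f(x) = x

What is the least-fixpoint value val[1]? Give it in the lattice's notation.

Worklist (12 pops):
  #1 pop 0: in=⊥ → [-2,4] (no change)
  #2 pop 1: in=[-3,-3] → [-4,4] (was [1,4]); enqueue []
  #3 pop 2: in=⊥ → [-3,-3] (no change)
  #4 pop 3: in=[-4,4] → [-4,4] (was ⊥); enqueue [0,1]
  #5 pop 4: in=[-1,5] → [-2,5] (was ⊥); enqueue []
  #6 pop 5: in=⊥ → [-1,5] (no change)
  #7 pop 0: in=[-4,5] → [-4,5] (was [-2,4]); enqueue [3]
  #8 pop 1: in=[-4,5] → [-5,5] (was [-4,4]); enqueue []
  #9 pop 3: in=[-5,5] → [-5,5] (was [-4,4]); enqueue [0,1]
  #10 pop 0: in=[-5,5] → [-5,5] (was [-4,5]); enqueue [3]
  #11 pop 1: in=[-5,5] → [-5,5] (no change)
  #12 pop 3: in=[-5,5] → [-5,5] (no change)

Fixpoint:
  val[0] = [-5,5]
  val[1] = [-5,5]
  val[2] = [-3,-3]
  val[3] = [-5,5]
  val[4] = [-2,5]
  val[5] = [-1,5]

[-5,5]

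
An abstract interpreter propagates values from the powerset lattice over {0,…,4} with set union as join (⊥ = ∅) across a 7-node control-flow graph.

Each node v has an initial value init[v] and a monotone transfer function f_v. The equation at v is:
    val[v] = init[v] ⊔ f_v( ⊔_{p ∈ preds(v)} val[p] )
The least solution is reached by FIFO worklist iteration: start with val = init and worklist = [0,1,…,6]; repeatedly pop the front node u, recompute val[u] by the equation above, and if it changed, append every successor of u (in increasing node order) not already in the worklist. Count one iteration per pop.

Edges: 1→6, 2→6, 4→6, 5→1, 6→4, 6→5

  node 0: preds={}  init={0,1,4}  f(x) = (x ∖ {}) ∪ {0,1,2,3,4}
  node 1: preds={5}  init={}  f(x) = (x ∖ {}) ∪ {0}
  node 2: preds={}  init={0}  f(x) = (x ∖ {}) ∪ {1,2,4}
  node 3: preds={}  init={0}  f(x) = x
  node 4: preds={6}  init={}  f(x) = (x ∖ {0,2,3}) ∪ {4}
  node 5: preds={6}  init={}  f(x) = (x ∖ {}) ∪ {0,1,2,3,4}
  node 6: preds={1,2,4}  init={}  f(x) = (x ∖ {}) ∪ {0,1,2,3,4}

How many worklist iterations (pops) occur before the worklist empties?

11

Iteration log — 11 steps:
  step 1. node 0  ⊔preds={}  new={0,1,2,3,4}  old={0,1,4}  +wl: 
  step 2. node 1  ⊔preds={}  new={0}  old={}  +wl: 
  step 3. node 2  ⊔preds={}  new={0,1,2,4}  old={0}  +wl: 
  step 4. node 3  ⊔preds={}  new={0}  stable
  step 5. node 4  ⊔preds={}  new={4}  old={}  +wl: 
  step 6. node 5  ⊔preds={}  new={0,1,2,3,4}  old={}  +wl: 1
  step 7. node 6  ⊔preds={0,1,2,4}  new={0,1,2,3,4}  old={}  +wl: 4,5
  step 8. node 1  ⊔preds={0,1,2,3,4}  new={0,1,2,3,4}  old={0}  +wl: 6
  step 9. node 4  ⊔preds={0,1,2,3,4}  new={1,4}  old={4}  +wl: 
  step 10. node 5  ⊔preds={0,1,2,3,4}  new={0,1,2,3,4}  stable
  step 11. node 6  ⊔preds={0,1,2,3,4}  new={0,1,2,3,4}  stable

Least fixpoint reached:
  node 0: {0,1,2,3,4}
  node 1: {0,1,2,3,4}
  node 2: {0,1,2,4}
  node 3: {0}
  node 4: {1,4}
  node 5: {0,1,2,3,4}
  node 6: {0,1,2,3,4}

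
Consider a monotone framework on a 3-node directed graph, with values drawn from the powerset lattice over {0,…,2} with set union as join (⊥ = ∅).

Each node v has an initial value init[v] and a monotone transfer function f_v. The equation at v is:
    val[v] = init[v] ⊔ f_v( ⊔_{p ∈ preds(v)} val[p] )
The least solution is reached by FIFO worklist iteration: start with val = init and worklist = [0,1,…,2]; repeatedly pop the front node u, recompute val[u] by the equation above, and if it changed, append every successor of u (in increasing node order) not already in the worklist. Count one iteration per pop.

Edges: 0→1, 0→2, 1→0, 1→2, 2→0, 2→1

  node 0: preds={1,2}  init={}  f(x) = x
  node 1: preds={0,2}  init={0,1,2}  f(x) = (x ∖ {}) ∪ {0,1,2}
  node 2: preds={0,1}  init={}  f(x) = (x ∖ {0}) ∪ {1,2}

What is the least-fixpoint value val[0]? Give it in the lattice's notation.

Worklist (5 pops):
  #1 pop 0: in={0,1,2} → {0,1,2} (was {}); enqueue []
  #2 pop 1: in={0,1,2} → {0,1,2} (no change)
  #3 pop 2: in={0,1,2} → {1,2} (was {}); enqueue [0,1]
  #4 pop 0: in={0,1,2} → {0,1,2} (no change)
  #5 pop 1: in={0,1,2} → {0,1,2} (no change)

Fixpoint:
  val[0] = {0,1,2}
  val[1] = {0,1,2}
  val[2] = {1,2}

{0,1,2}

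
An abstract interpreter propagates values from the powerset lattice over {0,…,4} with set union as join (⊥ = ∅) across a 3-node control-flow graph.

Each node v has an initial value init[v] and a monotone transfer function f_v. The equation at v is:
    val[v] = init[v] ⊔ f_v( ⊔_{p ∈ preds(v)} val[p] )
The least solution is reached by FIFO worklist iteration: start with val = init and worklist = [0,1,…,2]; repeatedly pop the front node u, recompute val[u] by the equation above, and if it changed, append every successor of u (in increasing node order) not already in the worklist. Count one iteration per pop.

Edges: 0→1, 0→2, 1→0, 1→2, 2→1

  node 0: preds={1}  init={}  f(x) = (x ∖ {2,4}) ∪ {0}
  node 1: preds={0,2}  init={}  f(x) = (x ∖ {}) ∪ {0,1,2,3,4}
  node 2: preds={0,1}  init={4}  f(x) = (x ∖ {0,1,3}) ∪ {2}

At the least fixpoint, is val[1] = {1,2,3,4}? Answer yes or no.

no

Iteration log — 6 steps:
  step 1. node 0  ⊔preds={}  new={0}  old={}  +wl: 
  step 2. node 1  ⊔preds={0,4}  new={0,1,2,3,4}  old={}  +wl: 0
  step 3. node 2  ⊔preds={0,1,2,3,4}  new={2,4}  old={4}  +wl: 1
  step 4. node 0  ⊔preds={0,1,2,3,4}  new={0,1,3}  old={0}  +wl: 2
  step 5. node 1  ⊔preds={0,1,2,3,4}  new={0,1,2,3,4}  stable
  step 6. node 2  ⊔preds={0,1,2,3,4}  new={2,4}  stable

Least fixpoint reached:
  node 0: {0,1,3}
  node 1: {0,1,2,3,4}
  node 2: {2,4}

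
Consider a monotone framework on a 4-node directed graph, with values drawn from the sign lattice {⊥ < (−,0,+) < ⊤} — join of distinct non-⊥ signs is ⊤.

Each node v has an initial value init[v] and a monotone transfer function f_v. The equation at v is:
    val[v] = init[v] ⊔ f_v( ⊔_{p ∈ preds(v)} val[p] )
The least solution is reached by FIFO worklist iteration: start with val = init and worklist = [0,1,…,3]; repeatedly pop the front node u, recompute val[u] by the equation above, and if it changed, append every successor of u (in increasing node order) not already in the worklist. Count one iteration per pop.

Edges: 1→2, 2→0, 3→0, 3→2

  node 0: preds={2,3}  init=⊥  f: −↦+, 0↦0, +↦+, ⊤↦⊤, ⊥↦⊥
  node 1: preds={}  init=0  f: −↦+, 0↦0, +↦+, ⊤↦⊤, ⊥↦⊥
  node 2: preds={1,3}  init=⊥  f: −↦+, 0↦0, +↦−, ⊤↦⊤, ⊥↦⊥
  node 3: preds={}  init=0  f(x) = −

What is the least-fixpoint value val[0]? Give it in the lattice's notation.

Worklist (7 pops):
  #1 pop 0: in=0 → 0 (was ⊥); enqueue []
  #2 pop 1: in=⊥ → 0 (no change)
  #3 pop 2: in=0 → 0 (was ⊥); enqueue [0]
  #4 pop 3: in=⊥ → ⊤ (was 0); enqueue [2]
  #5 pop 0: in=⊤ → ⊤ (was 0); enqueue []
  #6 pop 2: in=⊤ → ⊤ (was 0); enqueue [0]
  #7 pop 0: in=⊤ → ⊤ (no change)

Fixpoint:
  val[0] = ⊤
  val[1] = 0
  val[2] = ⊤
  val[3] = ⊤

⊤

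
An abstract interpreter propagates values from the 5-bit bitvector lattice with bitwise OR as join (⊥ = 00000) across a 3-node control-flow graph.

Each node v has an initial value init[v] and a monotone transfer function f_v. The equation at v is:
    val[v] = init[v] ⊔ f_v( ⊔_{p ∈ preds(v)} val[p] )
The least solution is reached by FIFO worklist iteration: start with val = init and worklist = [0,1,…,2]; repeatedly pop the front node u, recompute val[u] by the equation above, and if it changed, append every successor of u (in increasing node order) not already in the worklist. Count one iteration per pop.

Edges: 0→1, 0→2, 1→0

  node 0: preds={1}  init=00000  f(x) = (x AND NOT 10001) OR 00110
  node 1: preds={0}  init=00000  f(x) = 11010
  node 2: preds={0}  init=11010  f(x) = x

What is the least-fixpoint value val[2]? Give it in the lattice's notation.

Iteration log — 6 steps:
  step 1. node 0  ⊔preds=00000  new=00110  old=00000  +wl: 
  step 2. node 1  ⊔preds=00110  new=11010  old=00000  +wl: 0
  step 3. node 2  ⊔preds=00110  new=11110  old=11010  +wl: 
  step 4. node 0  ⊔preds=11010  new=01110  old=00110  +wl: 1,2
  step 5. node 1  ⊔preds=01110  new=11010  stable
  step 6. node 2  ⊔preds=01110  new=11110  stable

Least fixpoint reached:
  node 0: 01110
  node 1: 11010
  node 2: 11110

11110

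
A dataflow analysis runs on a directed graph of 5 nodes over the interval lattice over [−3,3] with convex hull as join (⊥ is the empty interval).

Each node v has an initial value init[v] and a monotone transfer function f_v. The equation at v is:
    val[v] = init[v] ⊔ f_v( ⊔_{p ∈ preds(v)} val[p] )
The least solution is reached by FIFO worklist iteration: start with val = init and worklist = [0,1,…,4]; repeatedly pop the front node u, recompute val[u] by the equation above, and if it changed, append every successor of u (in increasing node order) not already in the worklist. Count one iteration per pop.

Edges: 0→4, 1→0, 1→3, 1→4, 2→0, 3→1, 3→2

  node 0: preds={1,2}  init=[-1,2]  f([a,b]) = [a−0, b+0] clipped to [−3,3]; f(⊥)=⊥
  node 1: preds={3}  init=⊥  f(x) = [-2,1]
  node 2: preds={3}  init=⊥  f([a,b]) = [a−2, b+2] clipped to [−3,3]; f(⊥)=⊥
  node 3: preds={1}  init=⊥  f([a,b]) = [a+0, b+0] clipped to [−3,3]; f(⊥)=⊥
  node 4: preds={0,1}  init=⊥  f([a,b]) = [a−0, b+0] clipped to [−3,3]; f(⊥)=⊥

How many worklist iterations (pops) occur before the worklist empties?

Trace (11 dequeues):
  [1] u=0 | in ⊥ | out [-1,2] | ==
  [2] u=1 | in ⊥ | out [-2,1] | prev ⊥ | push {0}
  [3] u=2 | in ⊥ | out ⊥ | ==
  [4] u=3 | in [-2,1] | out [-2,1] | prev ⊥ | push {1,2}
  [5] u=4 | in [-2,2] | out [-2,2] | prev ⊥ | push {}
  [6] u=0 | in [-2,1] | out [-2,2] | prev [-1,2] | push {4}
  [7] u=1 | in [-2,1] | out [-2,1] | ==
  [8] u=2 | in [-2,1] | out [-3,3] | prev ⊥ | push {0}
  [9] u=4 | in [-2,2] | out [-2,2] | ==
  [10] u=0 | in [-3,3] | out [-3,3] | prev [-2,2] | push {4}
  [11] u=4 | in [-3,3] | out [-3,3] | prev [-2,2] | push {}

Converged values:
  [0] [-3,3]
  [1] [-2,1]
  [2] [-3,3]
  [3] [-2,1]
  [4] [-3,3]

11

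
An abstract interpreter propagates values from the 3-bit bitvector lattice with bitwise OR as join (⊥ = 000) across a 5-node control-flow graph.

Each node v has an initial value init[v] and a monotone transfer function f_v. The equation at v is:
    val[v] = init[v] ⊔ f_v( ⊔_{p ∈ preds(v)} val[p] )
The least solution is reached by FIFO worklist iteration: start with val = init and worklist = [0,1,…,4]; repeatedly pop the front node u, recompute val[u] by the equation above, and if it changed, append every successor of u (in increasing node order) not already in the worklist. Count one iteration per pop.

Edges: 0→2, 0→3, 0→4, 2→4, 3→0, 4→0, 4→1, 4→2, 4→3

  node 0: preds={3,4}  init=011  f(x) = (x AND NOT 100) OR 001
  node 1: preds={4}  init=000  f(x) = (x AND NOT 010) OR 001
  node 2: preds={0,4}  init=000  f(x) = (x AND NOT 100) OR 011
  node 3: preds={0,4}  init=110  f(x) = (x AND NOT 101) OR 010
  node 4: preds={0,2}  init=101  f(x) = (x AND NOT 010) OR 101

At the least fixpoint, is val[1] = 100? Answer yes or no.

Trace (5 dequeues):
  [1] u=0 | in 111 | out 011 | ==
  [2] u=1 | in 101 | out 101 | prev 000 | push {}
  [3] u=2 | in 111 | out 011 | prev 000 | push {}
  [4] u=3 | in 111 | out 110 | ==
  [5] u=4 | in 011 | out 101 | ==

Converged values:
  [0] 011
  [1] 101
  [2] 011
  [3] 110
  [4] 101

no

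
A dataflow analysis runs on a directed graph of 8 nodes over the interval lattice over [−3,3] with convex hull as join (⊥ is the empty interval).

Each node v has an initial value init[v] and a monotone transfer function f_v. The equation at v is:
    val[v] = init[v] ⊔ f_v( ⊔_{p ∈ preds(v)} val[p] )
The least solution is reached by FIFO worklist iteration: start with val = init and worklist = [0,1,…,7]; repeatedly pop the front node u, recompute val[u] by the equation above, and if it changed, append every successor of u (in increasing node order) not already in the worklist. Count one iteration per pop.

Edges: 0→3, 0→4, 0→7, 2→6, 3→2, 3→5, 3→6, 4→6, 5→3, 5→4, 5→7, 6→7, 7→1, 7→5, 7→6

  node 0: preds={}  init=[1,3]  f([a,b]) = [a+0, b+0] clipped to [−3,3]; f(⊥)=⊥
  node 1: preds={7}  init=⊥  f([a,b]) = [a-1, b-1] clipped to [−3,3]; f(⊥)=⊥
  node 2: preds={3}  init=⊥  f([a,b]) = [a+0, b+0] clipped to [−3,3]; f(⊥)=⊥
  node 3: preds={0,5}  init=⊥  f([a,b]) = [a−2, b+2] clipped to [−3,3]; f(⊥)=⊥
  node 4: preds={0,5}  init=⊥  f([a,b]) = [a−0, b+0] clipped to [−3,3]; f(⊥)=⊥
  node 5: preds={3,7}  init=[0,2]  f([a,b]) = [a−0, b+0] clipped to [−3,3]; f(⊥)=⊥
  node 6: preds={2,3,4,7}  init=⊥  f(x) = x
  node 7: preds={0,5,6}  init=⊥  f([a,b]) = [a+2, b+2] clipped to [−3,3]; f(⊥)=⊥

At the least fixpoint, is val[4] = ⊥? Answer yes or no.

no

Worklist (21 pops):
  #1 pop 0: in=⊥ → [1,3] (no change)
  #2 pop 1: in=⊥ → ⊥ (no change)
  #3 pop 2: in=⊥ → ⊥ (no change)
  #4 pop 3: in=[0,3] → [-2,3] (was ⊥); enqueue [2]
  #5 pop 4: in=[0,3] → [0,3] (was ⊥); enqueue []
  #6 pop 5: in=[-2,3] → [-2,3] (was [0,2]); enqueue [3,4]
  #7 pop 6: in=[-2,3] → [-2,3] (was ⊥); enqueue []
  #8 pop 7: in=[-2,3] → [0,3] (was ⊥); enqueue [1,5,6]
  #9 pop 2: in=[-2,3] → [-2,3] (was ⊥); enqueue []
  #10 pop 3: in=[-2,3] → [-3,3] (was [-2,3]); enqueue [2]
  #11 pop 4: in=[-2,3] → [-2,3] (was [0,3]); enqueue []
  #12 pop 1: in=[0,3] → [-1,2] (was ⊥); enqueue []
  #13 pop 5: in=[-3,3] → [-3,3] (was [-2,3]); enqueue [3,4,7]
  #14 pop 6: in=[-3,3] → [-3,3] (was [-2,3]); enqueue []
  #15 pop 2: in=[-3,3] → [-3,3] (was [-2,3]); enqueue [6]
  #16 pop 3: in=[-3,3] → [-3,3] (no change)
  #17 pop 4: in=[-3,3] → [-3,3] (was [-2,3]); enqueue []
  #18 pop 7: in=[-3,3] → [-1,3] (was [0,3]); enqueue [1,5]
  #19 pop 6: in=[-3,3] → [-3,3] (no change)
  #20 pop 1: in=[-1,3] → [-2,2] (was [-1,2]); enqueue []
  #21 pop 5: in=[-3,3] → [-3,3] (no change)

Fixpoint:
  val[0] = [1,3]
  val[1] = [-2,2]
  val[2] = [-3,3]
  val[3] = [-3,3]
  val[4] = [-3,3]
  val[5] = [-3,3]
  val[6] = [-3,3]
  val[7] = [-1,3]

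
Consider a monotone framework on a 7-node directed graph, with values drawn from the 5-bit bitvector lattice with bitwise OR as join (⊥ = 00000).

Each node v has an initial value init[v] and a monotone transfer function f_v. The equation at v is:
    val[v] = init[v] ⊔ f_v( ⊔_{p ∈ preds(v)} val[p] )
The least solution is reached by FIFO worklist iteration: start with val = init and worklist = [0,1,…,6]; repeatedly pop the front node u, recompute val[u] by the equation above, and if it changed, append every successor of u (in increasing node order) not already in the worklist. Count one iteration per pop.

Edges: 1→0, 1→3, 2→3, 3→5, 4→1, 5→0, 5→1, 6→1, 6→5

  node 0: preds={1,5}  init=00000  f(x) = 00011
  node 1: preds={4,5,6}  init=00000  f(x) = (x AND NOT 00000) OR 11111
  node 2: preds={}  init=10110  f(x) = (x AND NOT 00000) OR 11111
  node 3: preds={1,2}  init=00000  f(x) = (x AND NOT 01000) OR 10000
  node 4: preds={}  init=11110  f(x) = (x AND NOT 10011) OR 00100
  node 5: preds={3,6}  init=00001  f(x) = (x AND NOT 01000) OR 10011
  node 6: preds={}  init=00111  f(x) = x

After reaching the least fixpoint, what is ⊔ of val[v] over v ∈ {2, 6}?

11111

Iteration log — 9 steps:
  step 1. node 0  ⊔preds=00001  new=00011  old=00000  +wl: 
  step 2. node 1  ⊔preds=11111  new=11111  old=00000  +wl: 0
  step 3. node 2  ⊔preds=00000  new=11111  old=10110  +wl: 
  step 4. node 3  ⊔preds=11111  new=10111  old=00000  +wl: 
  step 5. node 4  ⊔preds=00000  new=11110  stable
  step 6. node 5  ⊔preds=10111  new=10111  old=00001  +wl: 1
  step 7. node 6  ⊔preds=00000  new=00111  stable
  step 8. node 0  ⊔preds=11111  new=00011  stable
  step 9. node 1  ⊔preds=11111  new=11111  stable

Least fixpoint reached:
  node 0: 00011
  node 1: 11111
  node 2: 11111
  node 3: 10111
  node 4: 11110
  node 5: 10111
  node 6: 00111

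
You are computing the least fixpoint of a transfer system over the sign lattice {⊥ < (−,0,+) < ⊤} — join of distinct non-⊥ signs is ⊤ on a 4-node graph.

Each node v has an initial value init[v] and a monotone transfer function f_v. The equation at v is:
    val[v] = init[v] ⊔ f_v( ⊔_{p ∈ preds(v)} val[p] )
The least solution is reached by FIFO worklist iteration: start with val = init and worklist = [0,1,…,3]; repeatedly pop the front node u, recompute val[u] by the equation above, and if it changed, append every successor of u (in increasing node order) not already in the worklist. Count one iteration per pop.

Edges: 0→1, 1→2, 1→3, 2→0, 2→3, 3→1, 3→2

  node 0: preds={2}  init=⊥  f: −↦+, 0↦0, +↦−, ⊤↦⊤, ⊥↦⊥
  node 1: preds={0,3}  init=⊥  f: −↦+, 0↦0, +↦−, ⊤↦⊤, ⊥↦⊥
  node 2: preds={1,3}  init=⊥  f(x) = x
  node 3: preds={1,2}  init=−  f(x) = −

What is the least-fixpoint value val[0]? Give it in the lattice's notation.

Trace (8 dequeues):
  [1] u=0 | in ⊥ | out ⊥ | ==
  [2] u=1 | in − | out + | prev ⊥ | push {}
  [3] u=2 | in ⊤ | out ⊤ | prev ⊥ | push {0}
  [4] u=3 | in ⊤ | out − | ==
  [5] u=0 | in ⊤ | out ⊤ | prev ⊥ | push {1}
  [6] u=1 | in ⊤ | out ⊤ | prev + | push {2,3}
  [7] u=2 | in ⊤ | out ⊤ | ==
  [8] u=3 | in ⊤ | out − | ==

Converged values:
  [0] ⊤
  [1] ⊤
  [2] ⊤
  [3] −

⊤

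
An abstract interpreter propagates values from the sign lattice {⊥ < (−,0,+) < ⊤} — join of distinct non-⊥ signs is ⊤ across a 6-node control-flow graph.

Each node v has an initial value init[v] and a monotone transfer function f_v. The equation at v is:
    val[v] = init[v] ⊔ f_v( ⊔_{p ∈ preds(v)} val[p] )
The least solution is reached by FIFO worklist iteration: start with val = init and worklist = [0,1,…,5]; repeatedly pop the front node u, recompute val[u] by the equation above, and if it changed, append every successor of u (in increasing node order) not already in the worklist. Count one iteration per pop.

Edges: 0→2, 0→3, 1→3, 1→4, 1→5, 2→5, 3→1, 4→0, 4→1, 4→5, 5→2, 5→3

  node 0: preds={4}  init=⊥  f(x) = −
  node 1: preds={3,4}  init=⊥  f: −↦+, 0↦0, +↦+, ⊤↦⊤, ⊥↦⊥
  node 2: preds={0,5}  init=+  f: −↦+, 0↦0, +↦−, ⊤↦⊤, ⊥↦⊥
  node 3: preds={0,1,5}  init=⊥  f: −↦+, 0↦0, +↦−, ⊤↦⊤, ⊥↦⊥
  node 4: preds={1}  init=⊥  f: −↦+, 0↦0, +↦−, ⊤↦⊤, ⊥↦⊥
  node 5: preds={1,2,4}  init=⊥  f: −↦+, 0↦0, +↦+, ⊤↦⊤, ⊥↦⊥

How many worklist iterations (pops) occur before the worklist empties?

Worklist (19 pops):
  #1 pop 0: in=⊥ → − (was ⊥); enqueue []
  #2 pop 1: in=⊥ → ⊥ (no change)
  #3 pop 2: in=− → + (no change)
  #4 pop 3: in=− → + (was ⊥); enqueue [1]
  #5 pop 4: in=⊥ → ⊥ (no change)
  #6 pop 5: in=+ → + (was ⊥); enqueue [2,3]
  #7 pop 1: in=+ → + (was ⊥); enqueue [4,5]
  #8 pop 2: in=⊤ → ⊤ (was +); enqueue []
  #9 pop 3: in=⊤ → ⊤ (was +); enqueue [1]
  #10 pop 4: in=+ → − (was ⊥); enqueue [0]
  #11 pop 5: in=⊤ → ⊤ (was +); enqueue [2,3]
  #12 pop 1: in=⊤ → ⊤ (was +); enqueue [4,5]
  #13 pop 0: in=− → − (no change)
  #14 pop 2: in=⊤ → ⊤ (no change)
  #15 pop 3: in=⊤ → ⊤ (no change)
  #16 pop 4: in=⊤ → ⊤ (was −); enqueue [0,1]
  #17 pop 5: in=⊤ → ⊤ (no change)
  #18 pop 0: in=⊤ → − (no change)
  #19 pop 1: in=⊤ → ⊤ (no change)

Fixpoint:
  val[0] = −
  val[1] = ⊤
  val[2] = ⊤
  val[3] = ⊤
  val[4] = ⊤
  val[5] = ⊤

19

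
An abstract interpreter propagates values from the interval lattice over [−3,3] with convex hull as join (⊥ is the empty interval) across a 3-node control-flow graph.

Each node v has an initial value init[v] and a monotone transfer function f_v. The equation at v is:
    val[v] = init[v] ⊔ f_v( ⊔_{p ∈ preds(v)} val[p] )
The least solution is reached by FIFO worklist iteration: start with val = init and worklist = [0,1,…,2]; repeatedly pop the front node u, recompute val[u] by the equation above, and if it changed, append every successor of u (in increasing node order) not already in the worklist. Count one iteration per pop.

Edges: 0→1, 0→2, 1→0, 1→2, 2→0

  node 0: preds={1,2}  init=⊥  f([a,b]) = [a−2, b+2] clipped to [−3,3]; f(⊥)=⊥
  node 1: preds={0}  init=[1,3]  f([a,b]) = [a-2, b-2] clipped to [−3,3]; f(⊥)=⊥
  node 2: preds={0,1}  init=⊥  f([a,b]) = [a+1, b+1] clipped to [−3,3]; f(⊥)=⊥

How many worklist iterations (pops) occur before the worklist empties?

6

Worklist (6 pops):
  #1 pop 0: in=[1,3] → [-1,3] (was ⊥); enqueue []
  #2 pop 1: in=[-1,3] → [-3,3] (was [1,3]); enqueue [0]
  #3 pop 2: in=[-3,3] → [-2,3] (was ⊥); enqueue []
  #4 pop 0: in=[-3,3] → [-3,3] (was [-1,3]); enqueue [1,2]
  #5 pop 1: in=[-3,3] → [-3,3] (no change)
  #6 pop 2: in=[-3,3] → [-2,3] (no change)

Fixpoint:
  val[0] = [-3,3]
  val[1] = [-3,3]
  val[2] = [-2,3]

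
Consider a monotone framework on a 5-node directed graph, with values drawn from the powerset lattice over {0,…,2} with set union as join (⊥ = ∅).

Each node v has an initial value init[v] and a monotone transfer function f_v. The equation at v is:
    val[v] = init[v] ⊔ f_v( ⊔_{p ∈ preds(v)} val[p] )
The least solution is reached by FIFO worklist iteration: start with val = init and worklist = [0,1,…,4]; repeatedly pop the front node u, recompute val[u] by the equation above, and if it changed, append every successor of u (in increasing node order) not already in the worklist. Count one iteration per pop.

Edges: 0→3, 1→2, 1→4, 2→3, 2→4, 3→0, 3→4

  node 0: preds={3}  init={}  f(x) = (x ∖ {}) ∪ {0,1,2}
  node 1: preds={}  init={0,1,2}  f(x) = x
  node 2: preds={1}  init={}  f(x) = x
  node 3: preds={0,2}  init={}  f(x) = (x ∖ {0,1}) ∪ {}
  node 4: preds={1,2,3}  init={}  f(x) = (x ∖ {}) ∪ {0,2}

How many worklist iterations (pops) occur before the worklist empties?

Iteration log — 6 steps:
  step 1. node 0  ⊔preds={}  new={0,1,2}  old={}  +wl: 
  step 2. node 1  ⊔preds={}  new={0,1,2}  stable
  step 3. node 2  ⊔preds={0,1,2}  new={0,1,2}  old={}  +wl: 
  step 4. node 3  ⊔preds={0,1,2}  new={2}  old={}  +wl: 0
  step 5. node 4  ⊔preds={0,1,2}  new={0,1,2}  old={}  +wl: 
  step 6. node 0  ⊔preds={2}  new={0,1,2}  stable

Least fixpoint reached:
  node 0: {0,1,2}
  node 1: {0,1,2}
  node 2: {0,1,2}
  node 3: {2}
  node 4: {0,1,2}

6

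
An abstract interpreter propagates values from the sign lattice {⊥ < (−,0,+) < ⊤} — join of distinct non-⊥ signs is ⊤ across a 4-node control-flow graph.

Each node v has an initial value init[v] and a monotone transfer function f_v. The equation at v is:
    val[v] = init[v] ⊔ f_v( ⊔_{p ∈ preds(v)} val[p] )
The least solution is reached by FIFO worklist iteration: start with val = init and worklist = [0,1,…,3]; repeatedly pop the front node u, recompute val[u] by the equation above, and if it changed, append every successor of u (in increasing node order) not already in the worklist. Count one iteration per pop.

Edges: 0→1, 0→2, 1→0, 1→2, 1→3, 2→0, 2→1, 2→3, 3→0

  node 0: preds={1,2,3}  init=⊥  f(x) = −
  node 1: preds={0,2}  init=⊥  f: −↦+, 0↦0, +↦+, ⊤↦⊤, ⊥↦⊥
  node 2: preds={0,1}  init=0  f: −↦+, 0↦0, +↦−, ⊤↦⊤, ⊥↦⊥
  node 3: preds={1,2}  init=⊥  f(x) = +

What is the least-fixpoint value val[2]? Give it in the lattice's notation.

Trace (6 dequeues):
  [1] u=0 | in 0 | out − | prev ⊥ | push {}
  [2] u=1 | in ⊤ | out ⊤ | prev ⊥ | push {0}
  [3] u=2 | in ⊤ | out ⊤ | prev 0 | push {1}
  [4] u=3 | in ⊤ | out + | prev ⊥ | push {}
  [5] u=0 | in ⊤ | out − | ==
  [6] u=1 | in ⊤ | out ⊤ | ==

Converged values:
  [0] −
  [1] ⊤
  [2] ⊤
  [3] +

⊤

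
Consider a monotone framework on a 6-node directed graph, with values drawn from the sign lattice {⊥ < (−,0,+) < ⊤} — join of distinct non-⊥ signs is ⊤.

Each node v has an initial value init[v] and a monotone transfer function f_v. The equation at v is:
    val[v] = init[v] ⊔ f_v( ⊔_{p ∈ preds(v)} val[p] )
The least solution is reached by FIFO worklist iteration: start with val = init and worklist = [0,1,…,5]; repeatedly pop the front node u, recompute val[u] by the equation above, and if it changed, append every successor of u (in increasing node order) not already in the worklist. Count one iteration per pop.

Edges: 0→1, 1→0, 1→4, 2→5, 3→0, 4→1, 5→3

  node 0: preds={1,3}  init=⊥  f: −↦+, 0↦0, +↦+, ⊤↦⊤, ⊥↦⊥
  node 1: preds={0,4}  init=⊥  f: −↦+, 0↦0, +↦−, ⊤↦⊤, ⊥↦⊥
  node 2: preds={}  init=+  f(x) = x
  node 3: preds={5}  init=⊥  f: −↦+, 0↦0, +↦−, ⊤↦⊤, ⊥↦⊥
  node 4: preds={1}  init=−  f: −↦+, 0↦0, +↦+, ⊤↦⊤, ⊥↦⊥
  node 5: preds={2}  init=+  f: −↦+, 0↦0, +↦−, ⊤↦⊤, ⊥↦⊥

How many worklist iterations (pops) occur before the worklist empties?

Iteration log — 11 steps:
  step 1. node 0  ⊔preds=⊥  new=⊥  stable
  step 2. node 1  ⊔preds=−  new=+  old=⊥  +wl: 0
  step 3. node 2  ⊔preds=⊥  new=+  stable
  step 4. node 3  ⊔preds=+  new=−  old=⊥  +wl: 
  step 5. node 4  ⊔preds=+  new=⊤  old=−  +wl: 1
  step 6. node 5  ⊔preds=+  new=⊤  old=+  +wl: 3
  step 7. node 0  ⊔preds=⊤  new=⊤  old=⊥  +wl: 
  step 8. node 1  ⊔preds=⊤  new=⊤  old=+  +wl: 0,4
  step 9. node 3  ⊔preds=⊤  new=⊤  old=−  +wl: 
  step 10. node 0  ⊔preds=⊤  new=⊤  stable
  step 11. node 4  ⊔preds=⊤  new=⊤  stable

Least fixpoint reached:
  node 0: ⊤
  node 1: ⊤
  node 2: +
  node 3: ⊤
  node 4: ⊤
  node 5: ⊤

11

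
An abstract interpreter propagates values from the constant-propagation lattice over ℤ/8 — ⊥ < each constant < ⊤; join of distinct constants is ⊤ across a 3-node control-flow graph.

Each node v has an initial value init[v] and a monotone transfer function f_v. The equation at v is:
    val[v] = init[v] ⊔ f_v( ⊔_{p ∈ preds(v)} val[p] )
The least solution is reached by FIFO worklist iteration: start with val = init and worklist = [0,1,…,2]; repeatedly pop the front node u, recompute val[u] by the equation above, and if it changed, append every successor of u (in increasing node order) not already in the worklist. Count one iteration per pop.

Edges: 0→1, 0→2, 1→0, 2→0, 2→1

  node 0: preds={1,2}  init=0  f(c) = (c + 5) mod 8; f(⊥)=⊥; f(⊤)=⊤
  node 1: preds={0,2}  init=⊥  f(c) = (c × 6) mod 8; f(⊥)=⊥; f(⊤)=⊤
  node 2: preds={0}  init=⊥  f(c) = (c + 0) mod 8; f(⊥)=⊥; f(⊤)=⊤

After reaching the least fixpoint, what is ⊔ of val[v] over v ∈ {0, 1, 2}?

Trace (8 dequeues):
  [1] u=0 | in ⊥ | out 0 | ==
  [2] u=1 | in 0 | out 0 | prev ⊥ | push {0}
  [3] u=2 | in 0 | out 0 | prev ⊥ | push {1}
  [4] u=0 | in 0 | out ⊤ | prev 0 | push {2}
  [5] u=1 | in ⊤ | out ⊤ | prev 0 | push {0}
  [6] u=2 | in ⊤ | out ⊤ | prev 0 | push {1}
  [7] u=0 | in ⊤ | out ⊤ | ==
  [8] u=1 | in ⊤ | out ⊤ | ==

Converged values:
  [0] ⊤
  [1] ⊤
  [2] ⊤

⊤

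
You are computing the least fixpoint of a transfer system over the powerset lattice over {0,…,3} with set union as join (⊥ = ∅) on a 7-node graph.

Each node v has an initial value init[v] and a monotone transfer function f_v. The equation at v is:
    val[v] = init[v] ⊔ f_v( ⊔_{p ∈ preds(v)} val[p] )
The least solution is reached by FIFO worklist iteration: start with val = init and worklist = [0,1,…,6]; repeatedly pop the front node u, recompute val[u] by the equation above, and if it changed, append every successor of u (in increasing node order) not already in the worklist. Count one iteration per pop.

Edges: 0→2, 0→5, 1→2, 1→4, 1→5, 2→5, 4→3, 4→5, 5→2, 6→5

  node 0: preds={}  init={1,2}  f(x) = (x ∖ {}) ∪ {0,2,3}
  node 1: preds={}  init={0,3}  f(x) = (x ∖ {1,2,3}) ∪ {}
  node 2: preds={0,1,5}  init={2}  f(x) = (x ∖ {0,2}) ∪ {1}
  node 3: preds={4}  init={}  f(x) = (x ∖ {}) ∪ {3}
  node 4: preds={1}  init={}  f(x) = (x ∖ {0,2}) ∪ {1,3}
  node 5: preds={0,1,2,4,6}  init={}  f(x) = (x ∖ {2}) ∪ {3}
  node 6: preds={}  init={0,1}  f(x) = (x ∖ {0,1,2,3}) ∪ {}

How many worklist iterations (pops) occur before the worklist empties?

Iteration log — 9 steps:
  step 1. node 0  ⊔preds={}  new={0,1,2,3}  old={1,2}  +wl: 
  step 2. node 1  ⊔preds={}  new={0,3}  stable
  step 3. node 2  ⊔preds={0,1,2,3}  new={1,2,3}  old={2}  +wl: 
  step 4. node 3  ⊔preds={}  new={3}  old={}  +wl: 
  step 5. node 4  ⊔preds={0,3}  new={1,3}  old={}  +wl: 3
  step 6. node 5  ⊔preds={0,1,2,3}  new={0,1,3}  old={}  +wl: 2
  step 7. node 6  ⊔preds={}  new={0,1}  stable
  step 8. node 3  ⊔preds={1,3}  new={1,3}  old={3}  +wl: 
  step 9. node 2  ⊔preds={0,1,2,3}  new={1,2,3}  stable

Least fixpoint reached:
  node 0: {0,1,2,3}
  node 1: {0,3}
  node 2: {1,2,3}
  node 3: {1,3}
  node 4: {1,3}
  node 5: {0,1,3}
  node 6: {0,1}

9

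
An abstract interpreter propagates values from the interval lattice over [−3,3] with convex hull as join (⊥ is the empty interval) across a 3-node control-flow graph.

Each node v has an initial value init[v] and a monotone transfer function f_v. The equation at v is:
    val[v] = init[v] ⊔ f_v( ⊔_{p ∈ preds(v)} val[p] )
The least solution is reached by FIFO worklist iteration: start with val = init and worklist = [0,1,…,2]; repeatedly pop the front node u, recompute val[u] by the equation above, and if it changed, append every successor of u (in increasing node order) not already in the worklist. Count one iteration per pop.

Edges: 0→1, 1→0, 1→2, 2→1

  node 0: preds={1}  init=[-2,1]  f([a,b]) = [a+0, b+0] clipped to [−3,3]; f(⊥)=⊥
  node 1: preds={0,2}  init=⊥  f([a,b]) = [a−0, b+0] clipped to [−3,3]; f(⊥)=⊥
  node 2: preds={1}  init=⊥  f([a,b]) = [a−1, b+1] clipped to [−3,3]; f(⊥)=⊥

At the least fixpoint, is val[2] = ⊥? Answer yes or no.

no

Trace (11 dequeues):
  [1] u=0 | in ⊥ | out [-2,1] | ==
  [2] u=1 | in [-2,1] | out [-2,1] | prev ⊥ | push {0}
  [3] u=2 | in [-2,1] | out [-3,2] | prev ⊥ | push {1}
  [4] u=0 | in [-2,1] | out [-2,1] | ==
  [5] u=1 | in [-3,2] | out [-3,2] | prev [-2,1] | push {0,2}
  [6] u=0 | in [-3,2] | out [-3,2] | prev [-2,1] | push {1}
  [7] u=2 | in [-3,2] | out [-3,3] | prev [-3,2] | push {}
  [8] u=1 | in [-3,3] | out [-3,3] | prev [-3,2] | push {0,2}
  [9] u=0 | in [-3,3] | out [-3,3] | prev [-3,2] | push {1}
  [10] u=2 | in [-3,3] | out [-3,3] | ==
  [11] u=1 | in [-3,3] | out [-3,3] | ==

Converged values:
  [0] [-3,3]
  [1] [-3,3]
  [2] [-3,3]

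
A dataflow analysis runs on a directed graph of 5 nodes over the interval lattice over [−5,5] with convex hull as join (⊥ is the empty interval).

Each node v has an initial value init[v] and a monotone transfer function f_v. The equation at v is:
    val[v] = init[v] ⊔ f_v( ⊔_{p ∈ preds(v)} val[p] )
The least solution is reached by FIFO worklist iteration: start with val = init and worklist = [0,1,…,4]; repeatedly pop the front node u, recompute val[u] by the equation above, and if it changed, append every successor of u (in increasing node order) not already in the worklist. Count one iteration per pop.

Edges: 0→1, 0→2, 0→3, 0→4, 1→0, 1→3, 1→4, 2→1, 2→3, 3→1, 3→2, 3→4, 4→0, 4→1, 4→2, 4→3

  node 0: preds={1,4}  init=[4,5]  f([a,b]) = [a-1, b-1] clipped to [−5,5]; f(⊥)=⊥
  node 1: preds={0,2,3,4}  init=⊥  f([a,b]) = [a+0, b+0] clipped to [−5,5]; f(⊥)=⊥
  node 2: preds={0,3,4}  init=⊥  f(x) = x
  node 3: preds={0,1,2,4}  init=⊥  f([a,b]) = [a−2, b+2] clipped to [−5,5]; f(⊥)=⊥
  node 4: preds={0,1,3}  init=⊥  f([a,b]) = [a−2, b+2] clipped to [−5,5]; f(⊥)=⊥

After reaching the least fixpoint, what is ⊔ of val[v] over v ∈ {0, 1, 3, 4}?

Iteration log — 18 steps:
  step 1. node 0  ⊔preds=⊥  new=[4,5]  stable
  step 2. node 1  ⊔preds=[4,5]  new=[4,5]  old=⊥  +wl: 0
  step 3. node 2  ⊔preds=[4,5]  new=[4,5]  old=⊥  +wl: 1
  step 4. node 3  ⊔preds=[4,5]  new=[2,5]  old=⊥  +wl: 2
  step 5. node 4  ⊔preds=[2,5]  new=[0,5]  old=⊥  +wl: 3
  step 6. node 0  ⊔preds=[0,5]  new=[-1,5]  old=[4,5]  +wl: 4
  step 7. node 1  ⊔preds=[-1,5]  new=[-1,5]  old=[4,5]  +wl: 0
  step 8. node 2  ⊔preds=[-1,5]  new=[-1,5]  old=[4,5]  +wl: 1
  step 9. node 3  ⊔preds=[-1,5]  new=[-3,5]  old=[2,5]  +wl: 2
  step 10. node 4  ⊔preds=[-3,5]  new=[-5,5]  old=[0,5]  +wl: 3
  step 11. node 0  ⊔preds=[-5,5]  new=[-5,5]  old=[-1,5]  +wl: 4
  step 12. node 1  ⊔preds=[-5,5]  new=[-5,5]  old=[-1,5]  +wl: 0
  step 13. node 2  ⊔preds=[-5,5]  new=[-5,5]  old=[-1,5]  +wl: 1
  step 14. node 3  ⊔preds=[-5,5]  new=[-5,5]  old=[-3,5]  +wl: 2
  step 15. node 4  ⊔preds=[-5,5]  new=[-5,5]  stable
  step 16. node 0  ⊔preds=[-5,5]  new=[-5,5]  stable
  step 17. node 1  ⊔preds=[-5,5]  new=[-5,5]  stable
  step 18. node 2  ⊔preds=[-5,5]  new=[-5,5]  stable

Least fixpoint reached:
  node 0: [-5,5]
  node 1: [-5,5]
  node 2: [-5,5]
  node 3: [-5,5]
  node 4: [-5,5]

[-5,5]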